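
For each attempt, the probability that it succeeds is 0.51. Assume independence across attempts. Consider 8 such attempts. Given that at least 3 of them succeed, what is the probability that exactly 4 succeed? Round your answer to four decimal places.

0.3144

X ~ Binomial(8, 0.51). Want P(X=4 | X≥3) = P(X=4) / P(X≥3).
P(X=4) = C(8,4)·0.51^4·0.49^4 = 0.273000
P(X≥3) = 1 − 0.003323 − 0.027672 − 0.100803 = 0.868202
Ratio = 0.273000 / 0.868202 = 0.314443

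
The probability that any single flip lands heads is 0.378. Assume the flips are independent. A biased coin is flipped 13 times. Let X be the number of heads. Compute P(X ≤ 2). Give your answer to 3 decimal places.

0.079

X ~ Binomial(13, 0.378); P(X ≤ 2) = Σ C(13,k) p^k (1−p)^(13−k) over k:
  k=0: C(13,0)·0.378^0·0.622^13 = 0.00209
  k=1: C(13,1)·0.378^1·0.622^12 = 0.01648
  k=2: C(13,2)·0.378^2·0.622^11 = 0.06009
Total = 0.07865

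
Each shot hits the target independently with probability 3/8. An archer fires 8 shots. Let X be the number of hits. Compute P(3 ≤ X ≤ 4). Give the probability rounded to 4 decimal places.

0.4929

X ~ Binomial(8, 0.375); P(3 ≤ X ≤ 4) = Σ C(8,k) p^k (1−p)^(8−k) over k:
  k=3: C(8,3)·0.375^3·0.625^5 = 0.281632
  k=4: C(8,4)·0.375^4·0.625^4 = 0.211224
Total = 0.492856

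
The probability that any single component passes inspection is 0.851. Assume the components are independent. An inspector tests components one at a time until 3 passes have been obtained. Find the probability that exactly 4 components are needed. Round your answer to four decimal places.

Y = trial on which the third success occurs; negative binomial, r=3, p=0.851.
P(Y=4) = C(3,2) · p^3 · (1−p)^1
= 3 · 0.6163 · 0.149 = 0.275484

0.2755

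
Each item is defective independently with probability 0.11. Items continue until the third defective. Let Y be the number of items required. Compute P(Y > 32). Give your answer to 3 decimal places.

0.301

Needing more than 32 items ⇔ fewer than 3 successes in the first 32. With X ~ Binomial(32, 0.11), P(Y > 32) = P(X ≤ 2).
  k=0: C(32,0)·0.11^0·0.89^32 = 0.02401
  k=1: C(32,1)·0.11^1·0.89^31 = 0.09498
  k=2: C(32,2)·0.11^2·0.89^30 = 0.18196
P(X ≤ 2) = 0.30095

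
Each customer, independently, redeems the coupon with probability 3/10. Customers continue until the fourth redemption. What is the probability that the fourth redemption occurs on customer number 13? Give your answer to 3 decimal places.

0.072

Y = trial on which the fourth success occurs; negative binomial, r=4, p=0.30.
P(Y=13) = C(12,3) · p^4 · (1−p)^9
= 220 · 0.0081 · 0.040354 = 0.07191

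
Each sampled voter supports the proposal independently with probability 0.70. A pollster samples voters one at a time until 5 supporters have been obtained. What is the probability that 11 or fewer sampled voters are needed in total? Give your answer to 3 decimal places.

Finishing within 11 sampled voters ⇔ at least 5 successes in the first 11. With X ~ Binomial(11, 0.70), P(Y ≤ 11) = 1 − P(X ≤ 4).
  k=0: C(11,0)·0.70^0·0.30^11 = 0.00000
  k=1: C(11,1)·0.70^1·0.30^10 = 0.00005
  k=2: C(11,2)·0.70^2·0.30^9 = 0.00053
  k=3: C(11,3)·0.70^3·0.30^8 = 0.00371
  k=4: C(11,4)·0.70^4·0.30^7 = 0.01733
1 − 0.02162 = 0.97838

0.978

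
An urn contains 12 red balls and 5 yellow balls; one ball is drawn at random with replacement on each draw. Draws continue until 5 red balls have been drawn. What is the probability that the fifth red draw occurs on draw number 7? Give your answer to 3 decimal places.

0.227

Y = trial on which the fifth success occurs; negative binomial, r=5, p=0.705882.
P(Y=7) = C(6,4) · p^5 · (1−p)^2
= 15 · 0.17525 · 0.086505 = 0.22740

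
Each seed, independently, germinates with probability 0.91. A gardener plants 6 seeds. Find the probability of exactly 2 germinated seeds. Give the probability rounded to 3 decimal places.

X ~ Binomial(n=6, p=0.91).
P(X=2) = C(6,2) · p^2 · (1−p)^4
= 15 · 0.8281 · 6.561e-05 = 0.00081

0.001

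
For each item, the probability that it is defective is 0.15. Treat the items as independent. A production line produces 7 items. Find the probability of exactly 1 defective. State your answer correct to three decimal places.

X ~ Binomial(n=7, p=0.15).
P(X=1) = C(7,1) · p^1 · (1−p)^6
= 7 · 0.15 · 0.37715 = 0.39601

0.396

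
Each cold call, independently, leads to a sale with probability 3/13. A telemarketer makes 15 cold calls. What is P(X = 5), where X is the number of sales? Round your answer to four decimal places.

0.1426

X ~ Binomial(n=15, p=0.230769).
P(X=5) = C(15,5) · p^5 · (1−p)^10
= 3003 · 0.00065447 · 0.072538 = 0.142564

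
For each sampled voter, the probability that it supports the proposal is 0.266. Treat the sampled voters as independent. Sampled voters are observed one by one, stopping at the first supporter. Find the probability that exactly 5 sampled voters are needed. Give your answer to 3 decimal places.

0.077

Geometric (trials to first success), p = 0.266.
P(Y = 5) = (1−p)^4 · p = 0.29026 · 0.266 = 0.07721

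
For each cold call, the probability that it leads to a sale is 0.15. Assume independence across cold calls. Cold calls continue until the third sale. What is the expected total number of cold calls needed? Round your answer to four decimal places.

20.0000

Y = total cold calls until the third success; negative binomial with r=3, p=0.15.
E[Y] = r / p = 3 / 0.15 = 20.000000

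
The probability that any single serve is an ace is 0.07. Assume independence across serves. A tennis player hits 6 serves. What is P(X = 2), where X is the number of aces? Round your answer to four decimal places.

0.0550

X ~ Binomial(n=6, p=0.07).
P(X=2) = C(6,2) · p^2 · (1−p)^4
= 15 · 0.0049 · 0.74805 = 0.054982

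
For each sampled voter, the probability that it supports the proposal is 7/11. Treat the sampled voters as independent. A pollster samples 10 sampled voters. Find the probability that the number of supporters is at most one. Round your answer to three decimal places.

X ~ Binomial(10, 0.636364); P(X ≤ 1) = Σ C(10,k) p^k (1−p)^(10−k) over k:
  k=0: C(10,0)·0.636364^0·0.363636^10 = 0.00004
  k=1: C(10,1)·0.636364^1·0.363636^9 = 0.00071
Total = 0.00075

0.001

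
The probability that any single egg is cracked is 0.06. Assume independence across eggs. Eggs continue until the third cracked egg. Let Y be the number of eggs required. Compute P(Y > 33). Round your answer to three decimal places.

Needing more than 33 eggs ⇔ fewer than 3 successes in the first 33. With X ~ Binomial(33, 0.06), P(Y > 33) = P(X ≤ 2).
  k=0: C(33,0)·0.06^0·0.94^33 = 0.12978
  k=1: C(33,1)·0.06^1·0.94^32 = 0.27337
  k=2: C(33,2)·0.06^2·0.94^31 = 0.27919
P(X ≤ 2) = 0.68235

0.682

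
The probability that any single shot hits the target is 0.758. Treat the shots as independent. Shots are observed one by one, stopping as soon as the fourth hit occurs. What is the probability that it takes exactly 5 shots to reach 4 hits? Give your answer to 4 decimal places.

0.3196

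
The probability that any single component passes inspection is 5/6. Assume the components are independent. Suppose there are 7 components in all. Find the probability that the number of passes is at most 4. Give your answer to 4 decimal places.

X ~ Binomial(7, 0.833333); P(X ≤ 4) = Σ C(7,k) p^k (1−p)^(7−k) over k:
  k=0: C(7,0)·0.833333^0·0.166667^7 = 0.000004
  k=1: C(7,1)·0.833333^1·0.166667^6 = 0.000125
  k=2: C(7,2)·0.833333^2·0.166667^5 = 0.001875
  k=3: C(7,3)·0.833333^3·0.166667^4 = 0.015629
  k=4: C(7,4)·0.833333^4·0.166667^3 = 0.078143
Total = 0.095775

0.0958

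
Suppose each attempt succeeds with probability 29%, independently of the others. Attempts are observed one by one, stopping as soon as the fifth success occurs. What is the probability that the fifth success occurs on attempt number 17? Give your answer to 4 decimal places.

0.0613

Y = trial on which the fifth success occurs; negative binomial, r=5, p=0.29.
P(Y=17) = C(16,4) · p^5 · (1−p)^12
= 1820 · 0.0020511 · 0.01641 = 0.061258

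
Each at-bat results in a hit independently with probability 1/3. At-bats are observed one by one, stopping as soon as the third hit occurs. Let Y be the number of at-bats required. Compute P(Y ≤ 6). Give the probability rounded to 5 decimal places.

Finishing within 6 at-bats ⇔ at least 3 successes in the first 6. With X ~ Binomial(6, 0.333333), P(Y ≤ 6) = 1 − P(X ≤ 2).
  k=0: C(6,0)·0.333333^0·0.666667^6 = 0.0877915
  k=1: C(6,1)·0.333333^1·0.666667^5 = 0.2633745
  k=2: C(6,2)·0.333333^2·0.666667^4 = 0.3292181
1 − 0.6803841 = 0.3196159

0.31962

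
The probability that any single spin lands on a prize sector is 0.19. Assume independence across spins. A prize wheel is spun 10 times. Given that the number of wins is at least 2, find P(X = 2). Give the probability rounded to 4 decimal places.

0.5074

X ~ Binomial(10, 0.19). Want P(X=2 | X≥2) = P(X=2) / P(X≥2).
P(X=2) = C(10,2)·0.19^2·0.81^8 = 0.301023
P(X≥2) = 1 − 0.121577 − 0.285180 = 0.593244
Ratio = 0.301023 / 0.593244 = 0.507419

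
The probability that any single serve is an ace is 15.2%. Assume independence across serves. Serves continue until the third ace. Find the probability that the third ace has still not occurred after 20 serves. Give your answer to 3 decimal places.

Needing more than 20 serves ⇔ fewer than 3 successes in the first 20. With X ~ Binomial(20, 0.152), P(Y > 20) = P(X ≤ 2).
  k=0: C(20,0)·0.152^0·0.848^20 = 0.03698
  k=1: C(20,1)·0.152^1·0.848^19 = 0.13255
  k=2: C(20,2)·0.152^2·0.848^18 = 0.22572
P(X ≤ 2) = 0.39525

0.395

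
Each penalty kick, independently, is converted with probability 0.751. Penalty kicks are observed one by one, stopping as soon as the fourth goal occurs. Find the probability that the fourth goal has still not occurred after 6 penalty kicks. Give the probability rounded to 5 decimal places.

0.16785

Needing more than 6 penalty kicks ⇔ fewer than 4 successes in the first 6. With X ~ Binomial(6, 0.751), P(Y > 6) = P(X ≤ 3).
  k=0: C(6,0)·0.751^0·0.249^6 = 0.0002383
  k=1: C(6,1)·0.751^1·0.249^5 = 0.0043131
  k=2: C(6,2)·0.751^2·0.249^4 = 0.0325213
  k=3: C(6,3)·0.751^3·0.249^3 = 0.1307820
P(X ≤ 3) = 0.1678547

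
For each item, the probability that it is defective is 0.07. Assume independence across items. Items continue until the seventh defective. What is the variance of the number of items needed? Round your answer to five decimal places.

1328.57143

Y = total items until the seventh success; negative binomial with r=7, p=0.07.
Var(Y) = r(1−p)/p² = 7·0.93 / 0.07² = 1328.5714286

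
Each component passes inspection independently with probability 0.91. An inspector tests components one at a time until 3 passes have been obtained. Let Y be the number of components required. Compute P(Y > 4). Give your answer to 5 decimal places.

0.04296

Needing more than 4 components ⇔ fewer than 3 successes in the first 4. With X ~ Binomial(4, 0.91), P(Y > 4) = P(X ≤ 2).
  k=0: C(4,0)·0.91^0·0.09^4 = 0.0000656
  k=1: C(4,1)·0.91^1·0.09^3 = 0.0026536
  k=2: C(4,2)·0.91^2·0.09^2 = 0.0402457
P(X ≤ 2) = 0.0429648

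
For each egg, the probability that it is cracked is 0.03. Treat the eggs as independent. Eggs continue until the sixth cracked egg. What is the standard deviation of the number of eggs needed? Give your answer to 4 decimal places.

80.4156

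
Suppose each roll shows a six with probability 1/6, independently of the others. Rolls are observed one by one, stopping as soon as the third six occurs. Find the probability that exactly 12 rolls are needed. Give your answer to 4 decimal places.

Y = trial on which the third success occurs; negative binomial, r=3, p=0.166667.
P(Y=12) = C(11,2) · p^3 · (1−p)^9
= 55 · 0.0046296 · 0.19381 = 0.049349

0.0493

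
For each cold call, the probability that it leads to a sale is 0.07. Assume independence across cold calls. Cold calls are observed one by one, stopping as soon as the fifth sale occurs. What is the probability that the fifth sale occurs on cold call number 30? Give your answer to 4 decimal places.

0.0065

Y = trial on which the fifth success occurs; negative binomial, r=5, p=0.07.
P(Y=30) = C(29,4) · p^5 · (1−p)^25
= 23751 · 1.6807e-06 · 0.16296 = 0.006505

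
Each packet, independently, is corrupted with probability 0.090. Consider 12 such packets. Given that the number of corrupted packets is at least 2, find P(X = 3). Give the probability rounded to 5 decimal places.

0.23280

X ~ Binomial(12, 0.09). Want P(X=3 | X≥2) = P(X=3) / P(X≥2).
P(X=3) = C(12,3)·0.09^3·0.91^9 = 0.0686314
P(X≥2) = 1 − 0.3224755 − 0.3827182 = 0.2948064
Ratio = 0.0686314 / 0.2948064 = 0.2328016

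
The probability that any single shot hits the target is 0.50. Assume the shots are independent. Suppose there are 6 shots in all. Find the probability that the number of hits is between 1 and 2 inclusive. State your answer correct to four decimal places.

X ~ Binomial(6, 0.50); P(1 ≤ X ≤ 2) = Σ C(6,k) p^k (1−p)^(6−k) over k:
  k=1: C(6,1)·0.50^1·0.50^5 = 0.093750
  k=2: C(6,2)·0.50^2·0.50^4 = 0.234375
Total = 0.328125

0.3281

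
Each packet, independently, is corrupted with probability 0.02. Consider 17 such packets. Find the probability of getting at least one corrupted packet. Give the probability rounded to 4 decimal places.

0.2907

P(at least one) = 1 − P(none) = 1 − (1 − 0.02)^17
= 1 − 0.709322 = 0.290678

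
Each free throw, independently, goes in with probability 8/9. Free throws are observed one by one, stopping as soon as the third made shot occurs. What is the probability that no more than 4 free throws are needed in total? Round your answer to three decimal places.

0.936

Finishing within 4 free throws ⇔ at least 3 successes in the first 4. With X ~ Binomial(4, 0.888889), P(Y ≤ 4) = 1 − P(X ≤ 2).
  k=0: C(4,0)·0.888889^0·0.111111^4 = 0.00015
  k=1: C(4,1)·0.888889^1·0.111111^3 = 0.00488
  k=2: C(4,2)·0.888889^2·0.111111^2 = 0.05853
1 − 0.06356 = 0.93644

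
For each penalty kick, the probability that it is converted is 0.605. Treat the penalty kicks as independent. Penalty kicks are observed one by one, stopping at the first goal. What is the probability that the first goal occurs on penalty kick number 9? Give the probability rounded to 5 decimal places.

0.00036

Geometric (trials to first success), p = 0.605.
P(Y = 9) = (1−p)^8 · p = 0.00059262 · 0.605 = 0.0003585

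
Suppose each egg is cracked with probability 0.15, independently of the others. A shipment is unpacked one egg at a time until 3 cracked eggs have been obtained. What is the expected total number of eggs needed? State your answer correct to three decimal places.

Y = total eggs until the third success; negative binomial with r=3, p=0.15.
E[Y] = r / p = 3 / 0.15 = 20.00000

20.000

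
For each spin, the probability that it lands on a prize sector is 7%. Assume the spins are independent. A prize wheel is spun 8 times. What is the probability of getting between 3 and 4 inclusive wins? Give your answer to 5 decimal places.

X ~ Binomial(8, 0.07); P(3 ≤ X ≤ 4) = Σ C(8,k) p^k (1−p)^(8−k) over k:
  k=3: C(8,3)·0.07^3·0.93^5 = 0.0133628
  k=4: C(8,4)·0.07^4·0.93^4 = 0.0012573
Total = 0.0146200

0.01462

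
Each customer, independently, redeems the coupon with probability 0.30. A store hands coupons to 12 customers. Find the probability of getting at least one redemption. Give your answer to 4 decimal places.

P(at least one) = 1 − P(none) = 1 − (1 − 0.30)^12
= 1 − 0.013841 = 0.986159

0.9862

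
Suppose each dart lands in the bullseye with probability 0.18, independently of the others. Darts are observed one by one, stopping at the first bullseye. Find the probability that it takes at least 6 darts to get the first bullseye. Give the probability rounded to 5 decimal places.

Y = number of darts to the first success; geometric, p = 0.18.
P(Y > 5) = P(first 5 all fail) = (1−p)^5 = 0.3707398

0.37074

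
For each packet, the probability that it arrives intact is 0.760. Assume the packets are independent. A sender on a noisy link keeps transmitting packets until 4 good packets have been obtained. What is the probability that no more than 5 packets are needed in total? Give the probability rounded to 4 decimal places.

Finishing within 5 packets ⇔ at least 4 successes in the first 5. With X ~ Binomial(5, 0.76), P(Y ≤ 5) = 1 − P(X ≤ 3).
  k=0: C(5,0)·0.76^0·0.24^5 = 0.000796
  k=1: C(5,1)·0.76^1·0.24^4 = 0.012607
  k=2: C(5,2)·0.76^2·0.24^3 = 0.079847
  k=3: C(5,3)·0.76^3·0.24^2 = 0.252850
1 − 0.346101 = 0.653899

0.6539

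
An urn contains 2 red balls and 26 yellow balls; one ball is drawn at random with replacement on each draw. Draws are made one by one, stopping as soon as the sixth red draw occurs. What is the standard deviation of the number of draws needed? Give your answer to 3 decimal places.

33.045

Y = total draws until the sixth success; negative binomial with r=6, p=0.071429.
SD(Y) = √[r(1−p)/p²] = √(1092.00000) = 33.04542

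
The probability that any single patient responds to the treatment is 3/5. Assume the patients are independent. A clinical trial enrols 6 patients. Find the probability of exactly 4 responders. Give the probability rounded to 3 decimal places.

0.311

X ~ Binomial(n=6, p=0.60).
P(X=4) = C(6,4) · p^4 · (1−p)^2
= 15 · 0.1296 · 0.16 = 0.31104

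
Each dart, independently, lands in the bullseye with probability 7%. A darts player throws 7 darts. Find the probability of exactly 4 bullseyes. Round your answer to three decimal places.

X ~ Binomial(n=7, p=0.07).
P(X=4) = C(7,4) · p^4 · (1−p)^3
= 35 · 2.401e-05 · 0.80436 = 0.00068

0.001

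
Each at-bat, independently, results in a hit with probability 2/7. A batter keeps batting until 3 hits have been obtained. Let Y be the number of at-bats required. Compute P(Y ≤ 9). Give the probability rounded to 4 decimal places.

0.4986

Finishing within 9 at-bats ⇔ at least 3 successes in the first 9. With X ~ Binomial(9, 0.285714), P(Y ≤ 9) = 1 − P(X ≤ 2).
  k=0: C(9,0)·0.285714^0·0.714286^9 = 0.048400
  k=1: C(9,1)·0.285714^1·0.714286^8 = 0.174241
  k=2: C(9,2)·0.285714^2·0.714286^7 = 0.278785
1 − 0.501427 = 0.498573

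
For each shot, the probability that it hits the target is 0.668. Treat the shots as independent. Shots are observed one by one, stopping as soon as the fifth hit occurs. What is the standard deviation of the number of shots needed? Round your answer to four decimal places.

Y = total shots until the fifth success; negative binomial with r=5, p=0.668.
SD(Y) = √[r(1−p)/p²] = √(3.720105) = 1.928757

1.9288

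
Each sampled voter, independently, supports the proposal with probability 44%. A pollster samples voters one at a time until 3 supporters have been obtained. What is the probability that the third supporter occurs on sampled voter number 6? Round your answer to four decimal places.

0.1496

Y = trial on which the third success occurs; negative binomial, r=3, p=0.44.
P(Y=6) = C(5,2) · p^3 · (1−p)^3
= 10 · 0.085184 · 0.17562 = 0.149597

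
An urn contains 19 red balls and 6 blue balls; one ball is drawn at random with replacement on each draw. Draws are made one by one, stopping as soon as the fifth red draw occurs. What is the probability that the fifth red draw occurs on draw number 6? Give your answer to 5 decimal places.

Y = trial on which the fifth success occurs; negative binomial, r=5, p=0.76.
P(Y=6) = C(5,4) · p^5 · (1−p)^1
= 5 · 0.25355 · 0.24 = 0.3042630

0.30426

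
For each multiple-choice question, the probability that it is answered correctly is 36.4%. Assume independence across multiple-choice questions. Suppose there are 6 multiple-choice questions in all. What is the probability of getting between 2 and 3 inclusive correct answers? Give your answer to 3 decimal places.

0.573

X ~ Binomial(6, 0.364); P(2 ≤ X ≤ 3) = Σ C(6,k) p^k (1−p)^(6−k) over k:
  k=2: C(6,2)·0.364^2·0.636^4 = 0.32518
  k=3: C(6,3)·0.364^3·0.636^3 = 0.24814
Total = 0.57332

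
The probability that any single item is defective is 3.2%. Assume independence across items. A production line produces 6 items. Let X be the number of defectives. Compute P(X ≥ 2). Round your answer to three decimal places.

0.014

X ~ Binomial(6, 0.032); P(X ≥ 2) = Σ C(6,k) p^k (1−p)^(6−k) over k:
  k=2: C(6,2)·0.032^2·0.968^4 = 0.01349
  k=3: C(6,3)·0.032^3·0.968^3 = 0.00059
  k=4: C(6,4)·0.032^4·0.968^2 = 0.00001
  k=5: C(6,5)·0.032^5·0.968^1 = 0.00000
  k=6: C(6,6)·0.032^6·0.968^0 = 0.00000
Total = 0.01410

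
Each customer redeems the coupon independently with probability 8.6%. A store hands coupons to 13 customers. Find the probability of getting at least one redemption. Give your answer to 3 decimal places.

P(at least one) = 1 − P(none) = 1 − (1 − 0.086)^13
= 1 − 0.31067 = 0.68933

0.689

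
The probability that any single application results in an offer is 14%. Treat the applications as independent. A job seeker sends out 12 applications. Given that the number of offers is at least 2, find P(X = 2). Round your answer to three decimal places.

0.554

X ~ Binomial(12, 0.14). Want P(X=2 | X≥2) = P(X=2) / P(X≥2).
P(X=2) = C(12,2)·0.14^2·0.86^10 = 0.28628
P(X≥2) = 1 − 0.16367 − 0.31974 = 0.51659
Ratio = 0.28628 / 0.51659 = 0.55417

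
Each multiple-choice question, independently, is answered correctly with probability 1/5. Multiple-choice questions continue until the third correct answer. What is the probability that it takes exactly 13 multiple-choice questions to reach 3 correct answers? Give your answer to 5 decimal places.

0.05669

Y = trial on which the third success occurs; negative binomial, r=3, p=0.20.
P(Y=13) = C(12,2) · p^3 · (1−p)^10
= 66 · 0.008 · 0.10737 = 0.0566936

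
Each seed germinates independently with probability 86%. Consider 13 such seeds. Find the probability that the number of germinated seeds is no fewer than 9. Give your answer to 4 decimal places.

0.9740

X ~ Binomial(13, 0.86); P(X ≥ 9) = Σ C(13,k) p^k (1−p)^(13−k) over k:
  k=9: C(13,9)·0.86^9·0.14^4 = 0.070681
  k=10: C(13,10)·0.86^10·0.14^3 = 0.173674
  k=11: C(13,11)·0.86^11·0.14^2 = 0.290960
  k=12: C(13,12)·0.86^12·0.14^1 = 0.297888
  k=13: C(13,13)·0.86^13·0.14^0 = 0.140760
Total = 0.973963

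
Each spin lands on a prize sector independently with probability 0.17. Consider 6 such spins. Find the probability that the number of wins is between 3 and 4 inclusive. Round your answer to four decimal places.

0.0648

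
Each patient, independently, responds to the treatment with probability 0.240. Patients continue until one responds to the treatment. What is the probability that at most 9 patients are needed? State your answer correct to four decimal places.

Y = number of patients to the first success; geometric, p = 0.24.
P(Y ≤ 9) = 1 − (1−p)^9 = 1 − 0.084591 = 0.915409

0.9154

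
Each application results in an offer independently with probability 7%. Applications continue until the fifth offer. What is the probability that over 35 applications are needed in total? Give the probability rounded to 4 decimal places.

Needing more than 35 applications ⇔ fewer than 5 successes in the first 35. With X ~ Binomial(35, 0.07), P(Y > 35) = P(X ≤ 4).
  k=0: C(35,0)·0.07^0·0.93^35 = 0.078868
  k=1: C(35,1)·0.07^1·0.93^34 = 0.207772
  k=2: C(35,2)·0.07^2·0.93^33 = 0.265858
  k=3: C(35,3)·0.07^3·0.93^32 = 0.220119
  k=4: C(35,4)·0.07^4·0.93^31 = 0.132545
P(X ≤ 4) = 0.905163

0.9052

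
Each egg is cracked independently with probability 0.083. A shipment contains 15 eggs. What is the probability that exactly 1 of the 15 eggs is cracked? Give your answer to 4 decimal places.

X ~ Binomial(n=15, p=0.083).
P(X=1) = C(15,1) · p^1 · (1−p)^14
= 15 · 0.083 · 0.29728 = 0.370118

0.3701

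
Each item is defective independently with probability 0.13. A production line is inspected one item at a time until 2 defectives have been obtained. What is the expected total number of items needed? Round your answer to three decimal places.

15.385

Y = total items until the second success; negative binomial with r=2, p=0.13.
E[Y] = r / p = 2 / 0.13 = 15.38462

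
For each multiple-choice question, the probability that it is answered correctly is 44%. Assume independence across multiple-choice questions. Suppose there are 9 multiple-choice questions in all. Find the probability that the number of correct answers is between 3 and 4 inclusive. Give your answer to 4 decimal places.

X ~ Binomial(9, 0.44); P(3 ≤ X ≤ 4) = Σ C(9,k) p^k (1−p)^(9−k) over k:
  k=3: C(9,3)·0.44^3·0.56^6 = 0.220681
  k=4: C(9,4)·0.44^4·0.56^5 = 0.260089
Total = 0.480770

0.4808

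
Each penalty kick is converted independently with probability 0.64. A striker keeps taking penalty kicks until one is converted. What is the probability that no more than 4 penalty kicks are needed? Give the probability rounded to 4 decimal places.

Y = number of penalty kicks to the first success; geometric, p = 0.64.
P(Y ≤ 4) = 1 − (1−p)^4 = 1 − 0.016796 = 0.983204

0.9832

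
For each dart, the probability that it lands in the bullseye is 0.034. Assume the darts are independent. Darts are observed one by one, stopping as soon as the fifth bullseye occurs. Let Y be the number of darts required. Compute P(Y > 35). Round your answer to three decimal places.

0.994

Needing more than 35 darts ⇔ fewer than 5 successes in the first 35. With X ~ Binomial(35, 0.034), P(Y > 35) = P(X ≤ 4).
  k=0: C(35,0)·0.034^0·0.966^35 = 0.29799
  k=1: C(35,1)·0.034^1·0.966^34 = 0.36709
  k=2: C(35,2)·0.034^2·0.966^33 = 0.21964
  k=3: C(35,3)·0.034^3·0.966^32 = 0.08504
  k=4: C(35,4)·0.034^4·0.966^31 = 0.02394
P(X ≤ 4) = 0.99370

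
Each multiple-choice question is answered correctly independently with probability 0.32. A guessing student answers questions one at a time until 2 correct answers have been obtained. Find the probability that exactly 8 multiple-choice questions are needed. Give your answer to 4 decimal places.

0.0709

Y = trial on which the second success occurs; negative binomial, r=2, p=0.32.
P(Y=8) = C(7,1) · p^2 · (1−p)^6
= 7 · 0.1024 · 0.098867 = 0.070868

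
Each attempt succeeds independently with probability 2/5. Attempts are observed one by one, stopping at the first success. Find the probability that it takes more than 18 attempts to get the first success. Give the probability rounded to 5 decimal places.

0.00010

Y = number of attempts to the first success; geometric, p = 0.40.
P(Y > 18) = P(first 18 all fail) = (1−p)^18 = 0.0001016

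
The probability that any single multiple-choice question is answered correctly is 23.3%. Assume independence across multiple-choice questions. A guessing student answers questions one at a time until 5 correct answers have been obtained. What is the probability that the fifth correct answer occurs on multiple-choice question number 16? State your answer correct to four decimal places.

0.0507

Y = trial on which the fifth success occurs; negative binomial, r=5, p=0.233.
P(Y=16) = C(15,4) · p^5 · (1−p)^11
= 1365 · 0.00068672 · 0.054044 = 0.050660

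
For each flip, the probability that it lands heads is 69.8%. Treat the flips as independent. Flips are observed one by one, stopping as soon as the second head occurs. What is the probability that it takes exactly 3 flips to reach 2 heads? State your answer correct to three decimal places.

Y = trial on which the second success occurs; negative binomial, r=2, p=0.698.
P(Y=3) = C(2,1) · p^2 · (1−p)^1
= 2 · 0.4872 · 0.302 = 0.29427

0.294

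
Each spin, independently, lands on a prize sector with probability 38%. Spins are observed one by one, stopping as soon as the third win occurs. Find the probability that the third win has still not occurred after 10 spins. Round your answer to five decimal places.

0.20171

Needing more than 10 spins ⇔ fewer than 3 successes in the first 10. With X ~ Binomial(10, 0.38), P(Y > 10) = P(X ≤ 2).
  k=0: C(10,0)·0.38^0·0.62^10 = 0.0083930
  k=1: C(10,1)·0.38^1·0.62^9 = 0.0514409
  k=2: C(10,2)·0.38^2·0.62^8 = 0.1418774
P(X ≤ 2) = 0.2017113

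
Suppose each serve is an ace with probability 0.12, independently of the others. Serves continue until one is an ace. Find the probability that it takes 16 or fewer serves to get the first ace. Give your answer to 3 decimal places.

Y = number of serves to the first success; geometric, p = 0.12.
P(Y ≤ 16) = 1 − (1−p)^16 = 1 − 0.12934 = 0.87066

0.871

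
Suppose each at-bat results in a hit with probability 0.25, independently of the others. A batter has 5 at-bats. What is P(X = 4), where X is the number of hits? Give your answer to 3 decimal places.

X ~ Binomial(n=5, p=0.25).
P(X=4) = C(5,4) · p^4 · (1−p)^1
= 5 · 0.0039062 · 0.75 = 0.01465

0.015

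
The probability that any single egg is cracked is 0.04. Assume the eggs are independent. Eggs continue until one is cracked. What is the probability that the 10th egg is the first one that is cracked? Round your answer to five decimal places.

0.02770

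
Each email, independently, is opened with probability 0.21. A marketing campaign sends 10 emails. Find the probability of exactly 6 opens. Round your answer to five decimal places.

0.00702

X ~ Binomial(n=10, p=0.21).
P(X=6) = C(10,6) · p^6 · (1−p)^4
= 210 · 8.5766e-05 · 0.3895 = 0.0070153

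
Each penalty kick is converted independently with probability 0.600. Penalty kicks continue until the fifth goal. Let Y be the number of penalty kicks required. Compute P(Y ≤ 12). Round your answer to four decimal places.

0.9427

Finishing within 12 penalty kicks ⇔ at least 5 successes in the first 12. With X ~ Binomial(12, 0.60), P(Y ≤ 12) = 1 − P(X ≤ 4).
  k=0: C(12,0)·0.60^0·0.40^12 = 0.000017
  k=1: C(12,1)·0.60^1·0.40^11 = 0.000302
  k=2: C(12,2)·0.60^2·0.40^10 = 0.002491
  k=3: C(12,3)·0.60^3·0.40^9 = 0.012457
  k=4: C(12,4)·0.60^4·0.40^8 = 0.042043
1 − 0.057310 = 0.942690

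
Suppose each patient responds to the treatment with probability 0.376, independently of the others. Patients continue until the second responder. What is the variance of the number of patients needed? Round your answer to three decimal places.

Y = total patients until the second success; negative binomial with r=2, p=0.376.
Var(Y) = r(1−p)/p² = 2·0.624 / 0.376² = 8.82752

8.828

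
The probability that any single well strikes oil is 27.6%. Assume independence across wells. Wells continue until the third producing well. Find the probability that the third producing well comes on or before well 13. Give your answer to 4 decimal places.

Finishing within 13 wells ⇔ at least 3 successes in the first 13. With X ~ Binomial(13, 0.276), P(Y ≤ 13) = 1 − P(X ≤ 2).
  k=0: C(13,0)·0.276^0·0.724^13 = 0.015018
  k=1: C(13,1)·0.276^1·0.724^12 = 0.074424
  k=2: C(13,2)·0.276^2·0.724^11 = 0.170230
1 − 0.259672 = 0.740328

0.7403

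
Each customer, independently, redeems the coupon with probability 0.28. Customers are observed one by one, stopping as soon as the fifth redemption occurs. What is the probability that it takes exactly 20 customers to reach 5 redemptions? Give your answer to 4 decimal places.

0.0483

Y = trial on which the fifth success occurs; negative binomial, r=5, p=0.28.
P(Y=20) = C(19,4) · p^5 · (1−p)^15
= 3876 · 0.001721 · 0.0072442 = 0.048324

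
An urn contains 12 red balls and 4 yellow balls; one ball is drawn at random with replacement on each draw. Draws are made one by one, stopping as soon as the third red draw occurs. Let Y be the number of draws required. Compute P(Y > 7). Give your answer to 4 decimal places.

Needing more than 7 draws ⇔ fewer than 3 successes in the first 7. With X ~ Binomial(7, 0.75), P(Y > 7) = P(X ≤ 2).
  k=0: C(7,0)·0.75^0·0.25^7 = 0.000061
  k=1: C(7,1)·0.75^1·0.25^6 = 0.001282
  k=2: C(7,2)·0.75^2·0.25^5 = 0.011536
P(X ≤ 2) = 0.012878

0.0129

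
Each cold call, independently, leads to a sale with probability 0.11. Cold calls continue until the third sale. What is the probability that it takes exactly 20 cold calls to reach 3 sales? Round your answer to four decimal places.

Y = trial on which the third success occurs; negative binomial, r=3, p=0.11.
P(Y=20) = C(19,2) · p^3 · (1−p)^17
= 171 · 0.001331 · 0.13792 = 0.031391

0.0314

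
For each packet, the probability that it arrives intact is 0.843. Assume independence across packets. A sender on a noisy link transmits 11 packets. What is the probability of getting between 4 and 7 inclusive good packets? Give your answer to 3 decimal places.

X ~ Binomial(11, 0.843); P(4 ≤ X ≤ 7) = Σ C(11,k) p^k (1−p)^(11−k) over k:
  k=4: C(11,4)·0.843^4·0.157^7 = 0.00039
  k=5: C(11,5)·0.843^5·0.157^6 = 0.00295
  k=6: C(11,6)·0.843^6·0.157^5 = 0.01582
  k=7: C(11,7)·0.843^7·0.157^4 = 0.06066
Total = 0.07981

0.080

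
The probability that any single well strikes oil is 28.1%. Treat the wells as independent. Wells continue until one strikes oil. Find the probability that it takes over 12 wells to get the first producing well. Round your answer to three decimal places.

Y = number of wells to the first success; geometric, p = 0.281.
P(Y > 12) = P(first 12 all fail) = (1−p)^12 = 0.01909

0.019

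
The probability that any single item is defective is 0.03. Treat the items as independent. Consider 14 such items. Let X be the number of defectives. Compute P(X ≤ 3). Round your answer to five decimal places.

X ~ Binomial(14, 0.03); P(X ≤ 3) = Σ C(14,k) p^k (1−p)^(14−k) over k:
  k=0: C(14,0)·0.03^0·0.97^14 = 0.6528363
  k=1: C(14,1)·0.03^1·0.97^13 = 0.2826714
  k=2: C(14,2)·0.03^2·0.97^12 = 0.0568257
  k=3: C(14,3)·0.03^3·0.97^11 = 0.0070300
Total = 0.9993633

0.99936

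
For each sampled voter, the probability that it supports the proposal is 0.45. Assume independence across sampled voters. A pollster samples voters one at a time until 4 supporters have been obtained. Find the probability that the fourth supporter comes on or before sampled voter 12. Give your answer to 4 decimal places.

0.8655

Finishing within 12 sampled voters ⇔ at least 4 successes in the first 12. With X ~ Binomial(12, 0.45), P(Y ≤ 12) = 1 − P(X ≤ 3).
  k=0: C(12,0)·0.45^0·0.55^12 = 0.000766
  k=1: C(12,1)·0.45^1·0.55^11 = 0.007523
  k=2: C(12,2)·0.45^2·0.55^10 = 0.033853
  k=3: C(12,3)·0.45^3·0.55^9 = 0.092326
1 − 0.134468 = 0.865532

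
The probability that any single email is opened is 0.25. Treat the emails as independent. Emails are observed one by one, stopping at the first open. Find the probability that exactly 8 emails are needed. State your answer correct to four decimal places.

Geometric (trials to first success), p = 0.25.
P(Y = 8) = (1−p)^7 · p = 0.13348 · 0.25 = 0.033371

0.0334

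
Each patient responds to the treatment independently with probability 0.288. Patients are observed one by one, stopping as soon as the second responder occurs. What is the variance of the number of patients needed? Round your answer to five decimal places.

17.16821

Y = total patients until the second success; negative binomial with r=2, p=0.288.
Var(Y) = r(1−p)/p² = 2·0.712 / 0.288² = 17.1682099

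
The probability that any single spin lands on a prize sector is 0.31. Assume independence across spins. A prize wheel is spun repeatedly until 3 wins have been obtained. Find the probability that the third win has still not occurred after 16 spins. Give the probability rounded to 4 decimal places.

Needing more than 16 spins ⇔ fewer than 3 successes in the first 16. With X ~ Binomial(16, 0.31), P(Y > 16) = P(X ≤ 2).
  k=0: C(16,0)·0.31^0·0.69^16 = 0.002640
  k=1: C(16,1)·0.31^1·0.69^15 = 0.018977
  k=2: C(16,2)·0.31^2·0.69^14 = 0.063943
P(X ≤ 2) = 0.085559

0.0856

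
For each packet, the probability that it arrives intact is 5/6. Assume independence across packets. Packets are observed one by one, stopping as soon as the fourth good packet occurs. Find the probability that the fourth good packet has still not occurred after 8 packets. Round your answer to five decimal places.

0.00461

Needing more than 8 packets ⇔ fewer than 4 successes in the first 8. With X ~ Binomial(8, 0.833333), P(Y > 8) = P(X ≤ 3).
  k=0: C(8,0)·0.833333^0·0.166667^8 = 0.0000006
  k=1: C(8,1)·0.833333^1·0.166667^7 = 0.0000238
  k=2: C(8,2)·0.833333^2·0.166667^6 = 0.0004168
  k=3: C(8,3)·0.833333^3·0.166667^5 = 0.0041676
P(X ≤ 3) = 0.0046088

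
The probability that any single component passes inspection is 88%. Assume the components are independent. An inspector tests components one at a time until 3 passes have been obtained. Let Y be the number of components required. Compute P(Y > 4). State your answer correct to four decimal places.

0.0732

Needing more than 4 components ⇔ fewer than 3 successes in the first 4. With X ~ Binomial(4, 0.88), P(Y > 4) = P(X ≤ 2).
  k=0: C(4,0)·0.88^0·0.12^4 = 0.000207
  k=1: C(4,1)·0.88^1·0.12^3 = 0.006083
  k=2: C(4,2)·0.88^2·0.12^2 = 0.066908
P(X ≤ 2) = 0.073198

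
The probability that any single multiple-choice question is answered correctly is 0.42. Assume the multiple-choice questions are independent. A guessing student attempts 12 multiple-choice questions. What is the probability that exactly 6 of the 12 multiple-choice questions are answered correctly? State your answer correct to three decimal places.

X ~ Binomial(n=12, p=0.42).
P(X=6) = C(12,6) · p^6 · (1−p)^6
= 924 · 0.005489 · 0.038069 = 0.19308

0.193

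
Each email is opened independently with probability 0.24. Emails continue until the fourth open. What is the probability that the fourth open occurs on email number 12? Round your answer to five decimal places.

Y = trial on which the fourth success occurs; negative binomial, r=4, p=0.24.
P(Y=12) = C(11,3) · p^4 · (1−p)^8
= 165 · 0.0033178 · 0.1113 = 0.0609309

0.06093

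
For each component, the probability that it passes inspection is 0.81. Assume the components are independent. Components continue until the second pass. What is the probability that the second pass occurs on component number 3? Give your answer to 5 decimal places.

Y = trial on which the second success occurs; negative binomial, r=2, p=0.81.
P(Y=3) = C(2,1) · p^2 · (1−p)^1
= 2 · 0.6561 · 0.19 = 0.2493180

0.24932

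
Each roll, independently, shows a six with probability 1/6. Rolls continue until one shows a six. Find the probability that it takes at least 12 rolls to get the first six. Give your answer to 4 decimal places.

Y = number of rolls to the first success; geometric, p = 0.166667.
P(Y > 11) = P(first 11 all fail) = (1−p)^11 = 0.134588

0.1346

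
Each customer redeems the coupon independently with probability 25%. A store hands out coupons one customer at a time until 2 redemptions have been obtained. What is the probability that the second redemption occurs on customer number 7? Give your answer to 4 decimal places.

Y = trial on which the second success occurs; negative binomial, r=2, p=0.25.
P(Y=7) = C(6,1) · p^2 · (1−p)^5
= 6 · 0.0625 · 0.2373 = 0.088989

0.0890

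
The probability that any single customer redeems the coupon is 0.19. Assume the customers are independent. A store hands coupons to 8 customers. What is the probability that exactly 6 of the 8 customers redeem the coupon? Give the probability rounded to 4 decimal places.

X ~ Binomial(n=8, p=0.19).
P(X=6) = C(8,6) · p^6 · (1−p)^2
= 28 · 4.7046e-05 · 0.6561 = 0.000864

0.0009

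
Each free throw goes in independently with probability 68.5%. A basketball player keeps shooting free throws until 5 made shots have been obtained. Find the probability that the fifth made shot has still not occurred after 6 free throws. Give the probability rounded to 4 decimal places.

0.6116

Needing more than 6 free throws ⇔ fewer than 5 successes in the first 6. With X ~ Binomial(6, 0.685), P(Y > 6) = P(X ≤ 4).
  k=0: C(6,0)·0.685^0·0.315^6 = 0.000977
  k=1: C(6,1)·0.685^1·0.315^5 = 0.012747
  k=2: C(6,2)·0.685^2·0.315^4 = 0.069297
  k=3: C(6,3)·0.685^3·0.315^3 = 0.200925
  k=4: C(6,4)·0.685^4·0.315^2 = 0.327699
P(X ≤ 4) = 0.611644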